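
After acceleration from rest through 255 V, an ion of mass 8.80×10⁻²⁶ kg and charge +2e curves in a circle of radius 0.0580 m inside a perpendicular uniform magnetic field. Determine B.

v = √(2|q|V/m) = √(2·3.204×10⁻¹⁹·255/8.80×10⁻²⁶) ≈ 4.309×10⁴ m/s.
B = mv/(|q|r) = (8.80×10⁻²⁶)(4.309×10⁴)/((3.204×10⁻¹⁹)(0.0580)) ≈ 0.204 T.

B ≈ 0.204 T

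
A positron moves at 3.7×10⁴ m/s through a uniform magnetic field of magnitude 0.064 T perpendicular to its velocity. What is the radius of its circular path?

The magnetic force provides the centripetal force: |q|vB = mv²/r.
r = mv/(|q|B) = (9.109×10⁻³¹)(3.7×10⁴)/((1.602×10⁻¹⁹)(0.064)) ≈ 3.3×10⁻⁶ m.

r ≈ 3.3×10⁻⁶ m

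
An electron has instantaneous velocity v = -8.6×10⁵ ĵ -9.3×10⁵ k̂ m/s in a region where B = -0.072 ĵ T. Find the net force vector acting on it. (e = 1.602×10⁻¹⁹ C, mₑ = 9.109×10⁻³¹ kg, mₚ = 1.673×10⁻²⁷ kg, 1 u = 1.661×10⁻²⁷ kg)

v×B = (-6.70×10⁴, 0, 0) N/C.
F = q v×B = (−1.602×10⁻¹⁹ C)·(-6.70×10⁴, 0, 0) = (1.07×10⁻¹⁴, 0, 0) N.

F ≈ (1.07×10⁻¹⁴, 0, 0) N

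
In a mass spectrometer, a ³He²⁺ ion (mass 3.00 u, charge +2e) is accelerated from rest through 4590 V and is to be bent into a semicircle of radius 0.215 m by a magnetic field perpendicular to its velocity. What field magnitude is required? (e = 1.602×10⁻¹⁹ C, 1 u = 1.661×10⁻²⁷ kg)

v = √(2|q|V/m) = √(2·3.204×10⁻¹⁹·4590/4.983×10⁻²⁷) ≈ 7.683×10⁵ m/s.
B = mv/(|q|r) = (4.983×10⁻²⁷)(7.683×10⁵)/((3.204×10⁻¹⁹)(0.215)) ≈ 0.0556 T.

B ≈ 0.0556 T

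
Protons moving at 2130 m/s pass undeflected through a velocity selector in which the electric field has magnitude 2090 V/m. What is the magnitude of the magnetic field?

Balance of forces in the selector: qE = qvB ⇒ B = E/v.
B = 2090/2130 = 0.981 T.

B = 0.981 T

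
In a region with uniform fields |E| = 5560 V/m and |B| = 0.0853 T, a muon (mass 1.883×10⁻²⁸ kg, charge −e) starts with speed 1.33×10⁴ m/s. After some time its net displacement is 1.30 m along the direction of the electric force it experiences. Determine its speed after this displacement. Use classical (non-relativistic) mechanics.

B does no work; ΔKE = |q|E d.
½mv_f² = ½mv₀² + |q|Ed = ½(1.883×10⁻²⁸)(1.33×10⁴)² + (1.602×10⁻¹⁹)(5560)(1.30) ≈ 1.665×10⁻²⁰ J + 1.158×10⁻¹⁵ J ≈ 1.158×10⁻¹⁵ J.
v_f = √(2·1.158×10⁻¹⁵/1.883×10⁻²⁸) ≈ 3.51×10⁶ m/s.

v_f ≈ 3.51×10⁶ m/s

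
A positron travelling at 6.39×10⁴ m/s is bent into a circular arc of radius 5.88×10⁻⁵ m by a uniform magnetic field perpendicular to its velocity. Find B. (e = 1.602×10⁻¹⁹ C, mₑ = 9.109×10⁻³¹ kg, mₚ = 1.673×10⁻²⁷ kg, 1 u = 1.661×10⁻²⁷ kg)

From |q|vB = mv²/r, B = mv/(|q|r).
B = (9.109×10⁻³¹)(6.39×10⁴)/((1.602×10⁻¹⁹)(5.88×10⁻⁵)) ≈ 6.18×10⁻³ T.

B ≈ 6.18×10⁻³ T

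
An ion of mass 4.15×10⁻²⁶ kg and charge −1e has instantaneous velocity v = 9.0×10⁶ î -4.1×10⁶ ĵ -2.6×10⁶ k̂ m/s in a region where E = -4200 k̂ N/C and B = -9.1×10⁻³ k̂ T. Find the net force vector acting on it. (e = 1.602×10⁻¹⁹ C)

v×B = (3.73×10⁴, 8.19×10⁴, 0) N/C.
E + v×B = (3.73×10⁴, 8.19×10⁴, -4200) N/C.
F = q(E + v×B) = (−1.602×10⁻¹⁹ C)·(3.73×10⁴, 8.19×10⁴, -4200) = (-5.98×10⁻¹⁵, -1.31×10⁻¹⁴, 6.73×10⁻¹⁶) N.

F ≈ (-5.98×10⁻¹⁵, -1.31×10⁻¹⁴, 6.73×10⁻¹⁶) N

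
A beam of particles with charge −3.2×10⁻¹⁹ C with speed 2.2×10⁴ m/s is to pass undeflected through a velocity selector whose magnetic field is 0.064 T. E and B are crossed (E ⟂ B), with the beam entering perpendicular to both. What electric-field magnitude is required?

For straight-line motion qE = qvB, so E = vB.
E = 2.2×10⁴ × 0.064 = 1400 V/m.

E = 1400 V/m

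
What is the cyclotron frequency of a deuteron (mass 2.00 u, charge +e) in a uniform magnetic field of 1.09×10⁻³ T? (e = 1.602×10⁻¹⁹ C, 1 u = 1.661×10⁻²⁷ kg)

f = |q|B/(2πm).
f = (1.602×10⁻¹⁹)(1.09×10⁻³)/(2π·3.322×10⁻²⁷) ≈ 8370 Hz.

f ≈ 8370 Hz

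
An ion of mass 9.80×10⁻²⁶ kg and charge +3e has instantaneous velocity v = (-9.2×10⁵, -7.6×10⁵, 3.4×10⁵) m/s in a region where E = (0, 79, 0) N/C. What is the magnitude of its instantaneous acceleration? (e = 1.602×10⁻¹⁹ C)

|a| ≈ 3.87×10⁸ m/s²

Only an electric field acts, so F = qE = (4.806×10⁻¹⁹ C)·(0, 79.0, 0) = (0, 3.80×10⁻¹⁷, 0) N.
|a| = |F|/m = 3.797×10⁻¹⁷/9.80×10⁻²⁶ ≈ 3.87×10⁸ m/s².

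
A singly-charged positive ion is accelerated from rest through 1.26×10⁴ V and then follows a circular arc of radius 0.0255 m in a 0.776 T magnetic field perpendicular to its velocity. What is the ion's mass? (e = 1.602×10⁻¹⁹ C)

Combine |q|V = ½mv² and r = mv/(|q|B): eliminate v to get m = qB²r²/(2V).
m = (1.602×10⁻¹⁹)(0.776)²(0.0255)²/(2·1.26×10⁴) ≈ 2.49×10⁻²⁷ kg.

m ≈ 2.49×10⁻²⁷ kg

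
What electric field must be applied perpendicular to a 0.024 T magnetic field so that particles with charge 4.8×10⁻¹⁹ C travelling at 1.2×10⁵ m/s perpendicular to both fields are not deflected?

E = 2900 V/m

For straight-line motion qE = qvB, so E = vB.
E = 1.2×10⁵ × 0.024 = 2900 V/m.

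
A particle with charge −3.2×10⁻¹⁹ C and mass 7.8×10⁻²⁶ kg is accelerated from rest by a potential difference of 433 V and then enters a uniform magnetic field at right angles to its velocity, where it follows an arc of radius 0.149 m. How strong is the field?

v = √(2|q|V/m) = √(2·3.2×10⁻¹⁹·433/7.8×10⁻²⁶) ≈ 5.961×10⁴ m/s.
B = mv/(|q|r) = (7.8×10⁻²⁶)(5.961×10⁴)/((3.2×10⁻¹⁹)(0.149)) ≈ 0.0975 T.

B ≈ 0.0975 T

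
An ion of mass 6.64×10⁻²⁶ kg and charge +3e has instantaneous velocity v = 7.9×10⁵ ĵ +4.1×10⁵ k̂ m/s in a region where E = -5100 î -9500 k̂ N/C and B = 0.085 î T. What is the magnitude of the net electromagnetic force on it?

v×B = (0, 3.48×10⁴, -6.72×10⁴) N/C.
E + v×B = (-5100, 3.48×10⁴, -7.66×10⁴) N/C.
F = q(E + v×B) = (4.806×10⁻¹⁹ C)·(-5100, 3.48×10⁴, -7.66×10⁴) = (-2.45×10⁻¹⁵, 1.67×10⁻¹⁴, -3.68×10⁻¹⁴) N.
|F| = 4.05×10⁻¹⁴ N.

|F| ≈ 4.05×10⁻¹⁴ N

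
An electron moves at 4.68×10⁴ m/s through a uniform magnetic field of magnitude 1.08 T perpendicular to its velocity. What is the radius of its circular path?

The magnetic force provides the centripetal force: |q|vB = mv²/r.
r = mv/(|q|B) = (9.109×10⁻³¹)(4.68×10⁴)/((1.602×10⁻¹⁹)(1.08)) ≈ 2.46×10⁻⁷ m.

r ≈ 2.46×10⁻⁷ m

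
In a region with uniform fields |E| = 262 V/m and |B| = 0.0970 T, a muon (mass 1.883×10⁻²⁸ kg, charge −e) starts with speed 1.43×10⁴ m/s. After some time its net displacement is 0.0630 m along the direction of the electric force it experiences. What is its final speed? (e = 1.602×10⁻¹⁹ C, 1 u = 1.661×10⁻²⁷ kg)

v_f ≈ 1.68×10⁵ m/s

B does no work; ΔKE = |q|E d.
½mv_f² = ½mv₀² + |q|Ed = ½(1.883×10⁻²⁸)(1.43×10⁴)² + (1.602×10⁻¹⁹)(262)(0.0630) ≈ 1.925×10⁻²⁰ J + 2.644×10⁻¹⁸ J ≈ 2.664×10⁻¹⁸ J.
v_f = √(2·2.664×10⁻¹⁸/1.883×10⁻²⁸) ≈ 1.68×10⁵ m/s.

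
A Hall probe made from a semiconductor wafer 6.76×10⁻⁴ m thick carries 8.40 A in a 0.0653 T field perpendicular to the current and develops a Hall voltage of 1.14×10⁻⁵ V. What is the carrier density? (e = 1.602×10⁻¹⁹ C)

n ≈ 4.44×10²⁶ m⁻³

From V_H = IB/(n e t), n = IB/(V_H e t).
n = (8.40)(0.0653)/((1.14×10⁻⁵)(1.602×10⁻¹⁹)(6.76×10⁻⁴)) ≈ 4.44×10²⁶ m⁻³.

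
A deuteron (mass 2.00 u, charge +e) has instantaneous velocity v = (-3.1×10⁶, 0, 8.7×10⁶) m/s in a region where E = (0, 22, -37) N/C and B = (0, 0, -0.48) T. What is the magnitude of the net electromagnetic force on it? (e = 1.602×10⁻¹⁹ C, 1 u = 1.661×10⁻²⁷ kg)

v×B = (0, -1.49×10⁶, 0) N/C.
E + v×B = (0, -1.49×10⁶, -37.0) N/C.
F = q(E + v×B) = (1.602×10⁻¹⁹ C)·(0, -1.49×10⁶, -37.0) = (0, -2.38×10⁻¹³, -5.93×10⁻¹⁸) N.
|F| = 2.38×10⁻¹³ N.

|F| ≈ 2.38×10⁻¹³ N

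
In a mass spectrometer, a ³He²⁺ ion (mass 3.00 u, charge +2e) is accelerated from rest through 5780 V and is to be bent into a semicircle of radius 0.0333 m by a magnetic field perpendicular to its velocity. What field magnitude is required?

v = √(2|q|V/m) = √(2·3.204×10⁻¹⁹·5780/4.983×10⁻²⁷) ≈ 8.621×10⁵ m/s.
B = mv/(|q|r) = (4.983×10⁻²⁷)(8.621×10⁵)/((3.204×10⁻¹⁹)(0.0333)) ≈ 0.403 T.

B ≈ 0.403 T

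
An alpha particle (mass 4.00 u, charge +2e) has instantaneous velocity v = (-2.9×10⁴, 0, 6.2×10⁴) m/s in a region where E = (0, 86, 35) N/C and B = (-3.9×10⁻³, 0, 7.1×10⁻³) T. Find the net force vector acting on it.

F ≈ (0, 1.61×10⁻¹⁷, 1.12×10⁻¹⁷) N

v×B = (0, -35.9, 0) N/C.
E + v×B = (0, 50.1, 35.0) N/C.
F = q(E + v×B) = (3.204×10⁻¹⁹ C)·(0, 50.1, 35.0) = (0, 1.61×10⁻¹⁷, 1.12×10⁻¹⁷) N.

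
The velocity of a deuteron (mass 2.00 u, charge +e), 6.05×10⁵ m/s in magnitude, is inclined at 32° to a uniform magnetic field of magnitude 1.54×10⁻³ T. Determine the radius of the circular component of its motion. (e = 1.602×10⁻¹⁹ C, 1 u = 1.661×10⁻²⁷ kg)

v⊥ = v sinθ = 6.05×10⁵·sin32° ≈ 3.206×10⁵ m/s.
r = m v⊥/(|q|B) = (3.322×10⁻²⁷)(3.206×10⁵)/((1.602×10⁻¹⁹)(1.54×10⁻³)) ≈ 4.32 m.

r ≈ 4.32 m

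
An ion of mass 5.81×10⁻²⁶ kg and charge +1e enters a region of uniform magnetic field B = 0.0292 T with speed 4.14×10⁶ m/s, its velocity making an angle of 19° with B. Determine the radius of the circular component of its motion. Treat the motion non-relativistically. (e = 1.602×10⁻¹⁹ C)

r ≈ 16.7 m

v⊥ = v sinθ = 4.14×10⁶·sin19° ≈ 1.348×10⁶ m/s.
r = m v⊥/(|q|B) = (5.81×10⁻²⁶)(1.348×10⁶)/((1.602×10⁻¹⁹)(0.0292)) ≈ 16.7 m.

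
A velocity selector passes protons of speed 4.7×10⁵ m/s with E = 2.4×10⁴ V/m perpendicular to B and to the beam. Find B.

Balance of forces in the selector: qE = qvB ⇒ B = E/v.
B = 2.4×10⁴/4.7×10⁵ = 0.051 T.

B = 0.051 T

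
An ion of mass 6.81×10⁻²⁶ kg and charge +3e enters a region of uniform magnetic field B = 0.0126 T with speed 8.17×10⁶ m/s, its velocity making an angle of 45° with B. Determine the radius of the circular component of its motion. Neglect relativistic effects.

r ≈ 65.0 m

v⊥ = v sinθ = 8.17×10⁶·sin45° ≈ 5.777×10⁶ m/s.
r = m v⊥/(|q|B) = (6.81×10⁻²⁶)(5.777×10⁶)/((4.806×10⁻¹⁹)(0.0126)) ≈ 65.0 m.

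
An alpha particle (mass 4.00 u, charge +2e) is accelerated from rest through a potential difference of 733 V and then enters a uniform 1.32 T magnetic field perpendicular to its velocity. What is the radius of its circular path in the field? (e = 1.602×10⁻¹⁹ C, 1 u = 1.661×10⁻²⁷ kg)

r ≈ 4.18×10⁻³ m

Acceleration: |q|V = ½mv² ⇒ v = √(2|q|V/m) = √(2·3.204×10⁻¹⁹·733/6.644×10⁻²⁷) ≈ 2.659×10⁵ m/s.
In the field: r = mv/(|q|B) = (6.644×10⁻²⁷)(2.659×10⁵)/((3.204×10⁻¹⁹)(1.32)) ≈ 4.18×10⁻³ m.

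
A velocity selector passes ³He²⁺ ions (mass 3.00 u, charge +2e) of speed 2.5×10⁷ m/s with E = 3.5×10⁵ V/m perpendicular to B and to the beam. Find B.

B = 0.014 T

Balance of forces in the selector: qE = qvB ⇒ B = E/v.
B = 3.5×10⁵/2.5×10⁷ = 0.014 T.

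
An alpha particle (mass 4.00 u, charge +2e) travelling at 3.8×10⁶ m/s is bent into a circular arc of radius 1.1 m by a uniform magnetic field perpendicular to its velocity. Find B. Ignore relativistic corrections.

From |q|vB = mv²/r, B = mv/(|q|r).
B = (6.644×10⁻²⁷)(3.8×10⁶)/((3.204×10⁻¹⁹)(1.1)) ≈ 0.072 T.

B ≈ 0.072 T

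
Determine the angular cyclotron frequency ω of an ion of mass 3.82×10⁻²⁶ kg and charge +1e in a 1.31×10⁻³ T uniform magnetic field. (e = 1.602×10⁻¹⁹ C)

ω ≈ 5490 rad/s

ω = |q|B/m.
ω = (1.602×10⁻¹⁹)(1.31×10⁻³)/3.82×10⁻²⁶ ≈ 5490 rad/s.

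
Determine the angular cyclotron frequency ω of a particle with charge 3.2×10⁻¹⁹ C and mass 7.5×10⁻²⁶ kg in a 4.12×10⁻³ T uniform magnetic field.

ω ≈ 1.76×10⁴ rad/s

ω = |q|B/m.
ω = (3.2×10⁻¹⁹)(4.12×10⁻³)/7.5×10⁻²⁶ ≈ 1.76×10⁴ rad/s.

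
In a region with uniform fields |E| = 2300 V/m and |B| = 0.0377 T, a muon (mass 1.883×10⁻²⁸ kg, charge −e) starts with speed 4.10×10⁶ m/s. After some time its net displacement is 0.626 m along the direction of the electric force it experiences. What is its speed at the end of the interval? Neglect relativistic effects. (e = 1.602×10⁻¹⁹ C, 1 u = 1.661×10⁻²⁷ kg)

B does no work; ΔKE = |q|E d.
½mv_f² = ½mv₀² + |q|Ed = ½(1.883×10⁻²⁸)(4.10×10⁶)² + (1.602×10⁻¹⁹)(2300)(0.626) ≈ 1.583×10⁻¹⁵ J + 2.307×10⁻¹⁶ J ≈ 1.813×10⁻¹⁵ J.
v_f = √(2·1.813×10⁻¹⁵/1.883×10⁻²⁸) ≈ 4.39×10⁶ m/s.

v_f ≈ 4.39×10⁶ m/s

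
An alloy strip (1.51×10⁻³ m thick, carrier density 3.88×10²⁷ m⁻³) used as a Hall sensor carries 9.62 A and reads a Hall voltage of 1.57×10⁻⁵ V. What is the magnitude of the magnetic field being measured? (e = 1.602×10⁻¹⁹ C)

B ≈ 1.53 T

From V_H = IB/(n e t), B = V_H n e t / I.
B = (1.57×10⁻⁵)(3.88×10²⁷)(1.602×10⁻¹⁹)(1.51×10⁻³)/9.62 ≈ 1.53 T.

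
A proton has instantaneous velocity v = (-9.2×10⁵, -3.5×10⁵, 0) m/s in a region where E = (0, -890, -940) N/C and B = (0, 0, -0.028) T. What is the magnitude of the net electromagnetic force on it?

|F| ≈ 4.55×10⁻¹⁵ N

v×B = (9800, -2.58×10⁴, 0) N/C.
E + v×B = (9800, -2.66×10⁴, -940) N/C.
F = q(E + v×B) = (1.602×10⁻¹⁹ C)·(9800, -2.66×10⁴, -940) = (1.57×10⁻¹⁵, -4.27×10⁻¹⁵, -1.51×10⁻¹⁶) N.
|F| = 4.55×10⁻¹⁵ N.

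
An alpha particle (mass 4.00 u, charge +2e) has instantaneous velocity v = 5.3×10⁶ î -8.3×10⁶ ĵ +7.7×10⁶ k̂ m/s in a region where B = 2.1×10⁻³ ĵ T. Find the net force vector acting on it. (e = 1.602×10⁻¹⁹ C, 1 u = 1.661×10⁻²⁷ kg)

v×B = (-1.62×10⁴, 0, 1.11×10⁴) N/C.
F = q v×B = (3.204×10⁻¹⁹ C)·(-1.62×10⁴, 0, 1.11×10⁴) = (-5.18×10⁻¹⁵, 0, 3.57×10⁻¹⁵) N.

F ≈ (-5.18×10⁻¹⁵, 0, 3.57×10⁻¹⁵) N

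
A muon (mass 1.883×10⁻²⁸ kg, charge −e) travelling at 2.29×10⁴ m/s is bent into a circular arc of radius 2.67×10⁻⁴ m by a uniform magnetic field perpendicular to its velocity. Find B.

From |q|vB = mv²/r, B = mv/(|q|r).
B = (1.883×10⁻²⁸)(2.29×10⁴)/((1.602×10⁻¹⁹)(2.67×10⁻⁴)) ≈ 0.101 T.

B ≈ 0.101 T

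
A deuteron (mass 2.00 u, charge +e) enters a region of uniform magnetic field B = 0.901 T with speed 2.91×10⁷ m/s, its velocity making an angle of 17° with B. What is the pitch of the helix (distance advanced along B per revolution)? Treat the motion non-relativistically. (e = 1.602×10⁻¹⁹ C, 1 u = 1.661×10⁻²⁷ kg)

p ≈ 4.02 m

v∥ = v cosθ = 2.91×10⁷·cos17° ≈ 2.783×10⁷ m/s.
T = 2πm/(|q|B) = 2π(3.322×10⁻²⁷)/((1.602×10⁻¹⁹)(0.901)) ≈ 1.446×10⁻⁷ s.
pitch = v∥ T = (2.783×10⁷)(1.446×10⁻⁷) ≈ 4.02 m.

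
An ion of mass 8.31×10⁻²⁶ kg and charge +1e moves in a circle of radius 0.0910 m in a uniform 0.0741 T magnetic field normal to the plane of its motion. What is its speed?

v ≈ 1.30×10⁴ m/s

From |q|vB = mv²/r, v = |q|Br/m.
v = (1.602×10⁻¹⁹)(0.0741)(0.0910)/8.31×10⁻²⁶ ≈ 1.30×10⁴ m/s.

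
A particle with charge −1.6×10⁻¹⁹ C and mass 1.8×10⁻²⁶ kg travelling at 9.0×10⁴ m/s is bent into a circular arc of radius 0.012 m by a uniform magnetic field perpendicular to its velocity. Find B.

From |q|vB = mv²/r, B = mv/(|q|r).
B = (1.8×10⁻²⁶)(9.0×10⁴)/((1.6×10⁻¹⁹)(0.012)) ≈ 0.84 T.

B ≈ 0.84 T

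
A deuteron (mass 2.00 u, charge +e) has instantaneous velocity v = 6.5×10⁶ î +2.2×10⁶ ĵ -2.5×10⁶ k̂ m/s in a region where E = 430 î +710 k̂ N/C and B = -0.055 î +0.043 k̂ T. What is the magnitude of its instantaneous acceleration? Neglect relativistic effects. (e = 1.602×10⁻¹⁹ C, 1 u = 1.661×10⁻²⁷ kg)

|a| ≈ 1.01×10¹³ m/s²

v×B = (9.46×10⁴, -1.42×10⁵, 1.21×10⁵) N/C.
E + v×B = (9.50×10⁴, -1.42×10⁵, 1.22×10⁵) N/C.
F = q(E + v×B) = (1.602×10⁻¹⁹ C)·(9.50×10⁴, -1.42×10⁵, 1.22×10⁵) = (1.52×10⁻¹⁴, -2.27×10⁻¹⁴, 1.95×10⁻¹⁴) N.
|a| = |F|/m = 3.361×10⁻¹⁴/3.322×10⁻²⁷ ≈ 1.01×10¹³ m/s².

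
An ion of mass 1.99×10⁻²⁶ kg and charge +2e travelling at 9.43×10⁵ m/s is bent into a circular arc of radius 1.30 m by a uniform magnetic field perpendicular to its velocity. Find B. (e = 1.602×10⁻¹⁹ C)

From |q|vB = mv²/r, B = mv/(|q|r).
B = (1.99×10⁻²⁶)(9.43×10⁵)/((3.204×10⁻¹⁹)(1.30)) ≈ 0.0451 T.

B ≈ 0.0451 T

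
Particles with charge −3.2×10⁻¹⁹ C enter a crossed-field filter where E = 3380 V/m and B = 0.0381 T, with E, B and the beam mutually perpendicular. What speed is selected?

Straight-line motion ⇒ electric and magnetic forces cancel, so E = vB.
v = E/B = 3380/0.0381 = 8.87×10⁴ m/s.

v = 8.87×10⁴ m/s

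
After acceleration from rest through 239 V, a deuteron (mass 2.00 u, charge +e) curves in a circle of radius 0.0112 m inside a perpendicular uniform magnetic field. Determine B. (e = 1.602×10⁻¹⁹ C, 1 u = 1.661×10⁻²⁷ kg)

v = √(2|q|V/m) = √(2·1.602×10⁻¹⁹·239/3.322×10⁻²⁷) ≈ 1.518×10⁵ m/s.
B = mv/(|q|r) = (3.322×10⁻²⁷)(1.518×10⁵)/((1.602×10⁻¹⁹)(0.0112)) ≈ 0.281 T.

B ≈ 0.281 T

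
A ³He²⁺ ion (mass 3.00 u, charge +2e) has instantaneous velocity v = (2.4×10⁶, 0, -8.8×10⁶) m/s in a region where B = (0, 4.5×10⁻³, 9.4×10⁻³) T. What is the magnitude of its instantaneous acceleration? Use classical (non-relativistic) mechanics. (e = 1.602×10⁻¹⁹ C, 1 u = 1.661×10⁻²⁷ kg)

v×B = (3.96×10⁴, -2.26×10⁴, 1.08×10⁴) N/C.
F = q v×B = (3.204×10⁻¹⁹ C)·(3.96×10⁴, -2.26×10⁴, 1.08×10⁴) = (1.27×10⁻¹⁴, -7.23×10⁻¹⁵, 3.46×10⁻¹⁵) N.
|a| = |F|/m = 1.501×10⁻¹⁴/4.983×10⁻²⁷ ≈ 3.01×10¹² m/s².

|a| ≈ 3.01×10¹² m/s²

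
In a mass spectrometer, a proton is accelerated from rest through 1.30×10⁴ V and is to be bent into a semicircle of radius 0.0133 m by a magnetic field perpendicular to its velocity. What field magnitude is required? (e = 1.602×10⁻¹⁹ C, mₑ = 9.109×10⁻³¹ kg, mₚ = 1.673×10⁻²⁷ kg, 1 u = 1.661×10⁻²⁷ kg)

v = √(2|q|V/m) = √(2·1.602×10⁻¹⁹·1.30×10⁴/1.673×10⁻²⁷) ≈ 1.578×10⁶ m/s.
B = mv/(|q|r) = (1.673×10⁻²⁷)(1.578×10⁶)/((1.602×10⁻¹⁹)(0.0133)) ≈ 1.24 T.

B ≈ 1.24 T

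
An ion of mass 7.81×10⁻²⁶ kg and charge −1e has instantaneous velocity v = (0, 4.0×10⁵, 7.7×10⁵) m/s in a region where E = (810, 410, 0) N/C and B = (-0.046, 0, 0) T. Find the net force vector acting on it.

v×B = (0, -3.54×10⁴, 1.84×10⁴) N/C.
E + v×B = (810, -3.50×10⁴, 1.84×10⁴) N/C.
F = q(E + v×B) = (−1.602×10⁻¹⁹ C)·(810, -3.50×10⁴, 1.84×10⁴) = (-1.30×10⁻¹⁶, 5.61×10⁻¹⁵, -2.95×10⁻¹⁵) N.

F ≈ (-1.30×10⁻¹⁶, 5.61×10⁻¹⁵, -2.95×10⁻¹⁵) N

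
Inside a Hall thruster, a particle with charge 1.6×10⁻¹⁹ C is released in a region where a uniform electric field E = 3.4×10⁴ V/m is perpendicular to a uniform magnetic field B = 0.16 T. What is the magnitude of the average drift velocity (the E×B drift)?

The E×B drift speed is v_d = E/B.
v_d = 3.4×10⁴/0.16 = 2.1×10⁵ m/s.

v_d ≈ 2.1×10⁵ m/s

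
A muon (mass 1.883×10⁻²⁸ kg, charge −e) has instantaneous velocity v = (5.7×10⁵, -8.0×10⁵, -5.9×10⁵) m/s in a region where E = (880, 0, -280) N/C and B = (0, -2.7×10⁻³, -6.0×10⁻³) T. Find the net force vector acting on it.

F ≈ (-6.55×10⁻¹⁶, -5.48×10⁻¹⁶, 2.91×10⁻¹⁶) N

v×B = (3210, 3420, -1540) N/C.
E + v×B = (4090, 3420, -1820) N/C.
F = q(E + v×B) = (−1.602×10⁻¹⁹ C)·(4090, 3420, -1820) = (-6.55×10⁻¹⁶, -5.48×10⁻¹⁶, 2.91×10⁻¹⁶) N.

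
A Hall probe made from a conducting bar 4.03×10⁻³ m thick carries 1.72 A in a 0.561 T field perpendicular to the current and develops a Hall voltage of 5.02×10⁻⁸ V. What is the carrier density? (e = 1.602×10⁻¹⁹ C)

From V_H = IB/(n e t), n = IB/(V_H e t).
n = (1.72)(0.561)/((5.02×10⁻⁸)(1.602×10⁻¹⁹)(4.03×10⁻³)) ≈ 2.98×10²⁸ m⁻³.

n ≈ 2.98×10²⁸ m⁻³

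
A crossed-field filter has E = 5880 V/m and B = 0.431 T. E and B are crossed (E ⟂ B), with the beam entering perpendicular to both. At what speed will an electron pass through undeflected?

Straight-line motion ⇒ electric and magnetic forces cancel, so E = vB.
v = E/B = 5880/0.431 = 1.36×10⁴ m/s.

v = 1.36×10⁴ m/s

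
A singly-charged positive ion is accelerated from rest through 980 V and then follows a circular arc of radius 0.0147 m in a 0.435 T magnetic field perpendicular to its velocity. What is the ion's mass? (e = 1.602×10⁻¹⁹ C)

m ≈ 3.34×10⁻²⁷ kg

Combine |q|V = ½mv² and r = mv/(|q|B): eliminate v to get m = qB²r²/(2V).
m = (1.602×10⁻¹⁹)(0.435)²(0.0147)²/(2·980) ≈ 3.34×10⁻²⁷ kg.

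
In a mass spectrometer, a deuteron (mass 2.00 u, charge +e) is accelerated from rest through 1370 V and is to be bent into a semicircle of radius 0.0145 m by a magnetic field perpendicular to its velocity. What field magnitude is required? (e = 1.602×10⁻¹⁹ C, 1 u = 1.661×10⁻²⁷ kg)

v = √(2|q|V/m) = √(2·1.602×10⁻¹⁹·1370/3.322×10⁻²⁷) ≈ 3.635×10⁵ m/s.
B = mv/(|q|r) = (3.322×10⁻²⁷)(3.635×10⁵)/((1.602×10⁻¹⁹)(0.0145)) ≈ 0.520 T.

B ≈ 0.520 T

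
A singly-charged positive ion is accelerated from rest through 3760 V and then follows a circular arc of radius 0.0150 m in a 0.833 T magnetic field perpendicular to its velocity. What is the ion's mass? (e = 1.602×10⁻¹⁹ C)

m ≈ 3.33×10⁻²⁷ kg

Combine |q|V = ½mv² and r = mv/(|q|B): eliminate v to get m = qB²r²/(2V).
m = (1.602×10⁻¹⁹)(0.833)²(0.0150)²/(2·3760) ≈ 3.33×10⁻²⁷ kg.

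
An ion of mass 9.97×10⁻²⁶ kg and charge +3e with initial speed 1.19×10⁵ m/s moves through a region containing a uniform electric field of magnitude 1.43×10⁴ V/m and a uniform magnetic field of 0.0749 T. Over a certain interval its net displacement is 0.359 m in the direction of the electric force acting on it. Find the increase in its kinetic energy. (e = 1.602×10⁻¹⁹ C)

The magnetic force is always ⟂ v and does no work; only the electric force changes KE.
ΔKE = F_E · d = |q|E d = (4.806×10⁻¹⁹)(1.43×10⁴)(0.359) ≈ 2.47×10⁻¹⁵ J.

ΔKE ≈ 2.47×10⁻¹⁵ J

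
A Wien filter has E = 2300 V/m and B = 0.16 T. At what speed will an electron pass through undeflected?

For undeflected motion the electric and magnetic forces balance: qE = qvB.
v = E/B = 2300/0.16 = 1.4×10⁴ m/s.

v = 1.4×10⁴ m/s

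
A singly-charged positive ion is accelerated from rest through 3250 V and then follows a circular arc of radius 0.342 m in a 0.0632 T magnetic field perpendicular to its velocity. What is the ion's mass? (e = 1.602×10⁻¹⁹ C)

Combine |q|V = ½mv² and r = mv/(|q|B): eliminate v to get m = qB²r²/(2V).
m = (1.602×10⁻¹⁹)(0.0632)²(0.342)²/(2·3250) ≈ 1.15×10⁻²⁶ kg.

m ≈ 1.15×10⁻²⁶ kg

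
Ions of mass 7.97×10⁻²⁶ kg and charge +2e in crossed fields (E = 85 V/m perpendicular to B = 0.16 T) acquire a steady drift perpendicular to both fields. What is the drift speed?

v_d ≈ 530 m/s

The E×B drift speed is v_d = E/B.
v_d = 85/0.16 = 530 m/s.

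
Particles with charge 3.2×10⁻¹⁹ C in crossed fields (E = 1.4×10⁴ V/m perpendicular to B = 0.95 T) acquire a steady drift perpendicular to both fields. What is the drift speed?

In crossed fields the guiding centre drifts at v_d = |E×B|/B² = E/B, independent of charge and mass.
v_d = 1.4×10⁴/0.95 = 1.5×10⁴ m/s.

v_d ≈ 1.5×10⁴ m/s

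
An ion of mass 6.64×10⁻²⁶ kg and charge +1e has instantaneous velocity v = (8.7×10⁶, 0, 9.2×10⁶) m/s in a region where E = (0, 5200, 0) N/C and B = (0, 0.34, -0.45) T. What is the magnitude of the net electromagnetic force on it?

v×B = (-3.13×10⁶, 3.92×10⁶, 2.96×10⁶) N/C.
E + v×B = (-3.13×10⁶, 3.92×10⁶, 2.96×10⁶) N/C.
F = q(E + v×B) = (1.602×10⁻¹⁹ C)·(-3.13×10⁶, 3.92×10⁶, 2.96×10⁶) = (-5.01×10⁻¹³, 6.28×10⁻¹³, 4.74×10⁻¹³) N.
|F| = 9.33×10⁻¹³ N.

|F| ≈ 9.33×10⁻¹³ N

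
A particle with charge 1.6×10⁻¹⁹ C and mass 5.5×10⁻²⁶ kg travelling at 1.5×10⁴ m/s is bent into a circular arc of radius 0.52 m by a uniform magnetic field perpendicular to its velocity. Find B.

From |q|vB = mv²/r, B = mv/(|q|r).
B = (5.5×10⁻²⁶)(1.5×10⁴)/((1.6×10⁻¹⁹)(0.52)) ≈ 9.9×10⁻³ T.

B ≈ 9.9×10⁻³ T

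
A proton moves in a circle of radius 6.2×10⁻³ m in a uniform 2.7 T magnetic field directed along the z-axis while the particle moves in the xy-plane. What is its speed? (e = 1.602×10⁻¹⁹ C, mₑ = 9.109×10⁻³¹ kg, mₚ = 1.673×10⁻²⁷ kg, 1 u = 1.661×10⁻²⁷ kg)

v ≈ 1.6×10⁶ m/s

From |q|vB = mv²/r, v = |q|Br/m.
v = (1.602×10⁻¹⁹)(2.7)(6.2×10⁻³)/1.673×10⁻²⁷ ≈ 1.6×10⁶ m/s.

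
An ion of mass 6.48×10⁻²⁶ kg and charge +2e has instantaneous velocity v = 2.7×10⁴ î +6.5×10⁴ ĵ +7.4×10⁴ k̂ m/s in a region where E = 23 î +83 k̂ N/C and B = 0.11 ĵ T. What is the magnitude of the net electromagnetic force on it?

v×B = (-8140, 0, 2970) N/C.
E + v×B = (-8120, 0, 3050) N/C.
F = q(E + v×B) = (3.204×10⁻¹⁹ C)·(-8120, 0, 3050) = (-2.60×10⁻¹⁵, 0, 9.78×10⁻¹⁶) N.
|F| = 2.78×10⁻¹⁵ N.

|F| ≈ 2.78×10⁻¹⁵ N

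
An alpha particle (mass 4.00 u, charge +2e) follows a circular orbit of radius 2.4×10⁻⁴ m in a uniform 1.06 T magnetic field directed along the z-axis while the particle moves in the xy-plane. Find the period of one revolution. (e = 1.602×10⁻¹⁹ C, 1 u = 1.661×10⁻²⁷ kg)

The cyclotron period depends only on m, q, B: T = 2πm/(|q|B).
T = 2π(6.644×10⁻²⁷)/((3.204×10⁻¹⁹)(1.06)) ≈ 1.23×10⁻⁷ s.

T ≈ 1.23×10⁻⁷ s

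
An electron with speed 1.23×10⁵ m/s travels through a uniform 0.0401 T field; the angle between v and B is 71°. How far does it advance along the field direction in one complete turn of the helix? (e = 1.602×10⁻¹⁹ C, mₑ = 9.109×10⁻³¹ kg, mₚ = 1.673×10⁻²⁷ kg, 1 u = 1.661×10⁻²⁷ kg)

p ≈ 3.57×10⁻⁵ m

v∥ = v cosθ = 1.23×10⁵·cos71° ≈ 4.004×10⁴ m/s.
T = 2πm/(|q|B) = 2π(9.109×10⁻³¹)/((1.602×10⁻¹⁹)(0.0401)) ≈ 8.909×10⁻¹⁰ s.
pitch = v∥ T = (4.004×10⁴)(8.909×10⁻¹⁰) ≈ 3.57×10⁻⁵ m.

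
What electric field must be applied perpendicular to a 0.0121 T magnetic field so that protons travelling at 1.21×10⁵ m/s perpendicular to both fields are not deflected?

For straight-line motion qE = qvB, so E = vB.
E = 1.21×10⁵ × 0.0121 = 1460 V/m.

E = 1460 V/m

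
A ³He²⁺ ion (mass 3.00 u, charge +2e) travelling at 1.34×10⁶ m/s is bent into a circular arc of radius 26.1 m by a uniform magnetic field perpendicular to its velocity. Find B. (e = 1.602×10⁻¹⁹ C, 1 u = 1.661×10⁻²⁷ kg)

From |q|vB = mv²/r, B = mv/(|q|r).
B = (4.983×10⁻²⁷)(1.34×10⁶)/((3.204×10⁻¹⁹)(26.1)) ≈ 7.98×10⁻⁴ T.

B ≈ 7.98×10⁻⁴ T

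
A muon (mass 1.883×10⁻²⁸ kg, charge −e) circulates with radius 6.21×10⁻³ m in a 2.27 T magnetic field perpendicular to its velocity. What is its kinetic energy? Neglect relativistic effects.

v = |q|Br/m, then KE = ½mv² = (qBr)²/(2m).
v = (1.602×10⁻¹⁹)(2.27)(6.21×10⁻³)/1.883×10⁻²⁸ ≈ 1.199×10⁷ m/s.
KE = ½(1.883×10⁻²⁸)(1.199×10⁷)² ≈ 1.35×10⁻¹⁴ J = 8.45×10⁴ eV.

KE ≈ 8.45×10⁴ eV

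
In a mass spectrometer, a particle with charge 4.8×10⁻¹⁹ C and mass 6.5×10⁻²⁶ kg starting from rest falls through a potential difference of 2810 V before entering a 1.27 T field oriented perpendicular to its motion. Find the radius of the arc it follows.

Acceleration: |q|V = ½mv² ⇒ v = √(2|q|V/m) = √(2·4.8×10⁻¹⁹·2810/6.5×10⁻²⁶) ≈ 2.037×10⁵ m/s.
In the field: r = mv/(|q|B) = (6.5×10⁻²⁶)(2.037×10⁵)/((4.8×10⁻¹⁹)(1.27)) ≈ 0.0217 m.

r ≈ 0.0217 m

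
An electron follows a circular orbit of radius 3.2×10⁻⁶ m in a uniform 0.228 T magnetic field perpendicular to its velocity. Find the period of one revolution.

The cyclotron period depends only on m, q, B: T = 2πm/(|q|B).
T = 2π(9.109×10⁻³¹)/((1.602×10⁻¹⁹)(0.228)) ≈ 1.57×10⁻¹⁰ s.

T ≈ 1.57×10⁻¹⁰ s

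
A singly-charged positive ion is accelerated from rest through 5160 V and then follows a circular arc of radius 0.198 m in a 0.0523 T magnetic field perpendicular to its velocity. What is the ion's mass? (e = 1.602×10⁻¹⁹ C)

Combine |q|V = ½mv² and r = mv/(|q|B): eliminate v to get m = qB²r²/(2V).
m = (1.602×10⁻¹⁹)(0.0523)²(0.198)²/(2·5160) ≈ 1.66×10⁻²⁷ kg.

m ≈ 1.66×10⁻²⁷ kg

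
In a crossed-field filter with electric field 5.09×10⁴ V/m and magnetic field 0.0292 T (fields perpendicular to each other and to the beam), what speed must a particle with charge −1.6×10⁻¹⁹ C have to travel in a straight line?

v = 1.74×10⁶ m/s

For undeflected motion the electric and magnetic forces balance: qE = qvB.
v = E/B = 5.09×10⁴/0.0292 = 1.74×10⁶ m/s.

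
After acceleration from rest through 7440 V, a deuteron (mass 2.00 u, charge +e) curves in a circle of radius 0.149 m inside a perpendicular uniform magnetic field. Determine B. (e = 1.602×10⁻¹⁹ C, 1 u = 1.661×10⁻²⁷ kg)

v = √(2|q|V/m) = √(2·1.602×10⁻¹⁹·7440/3.322×10⁻²⁷) ≈ 8.471×10⁵ m/s.
B = mv/(|q|r) = (3.322×10⁻²⁷)(8.471×10⁵)/((1.602×10⁻¹⁹)(0.149)) ≈ 0.118 T.

B ≈ 0.118 T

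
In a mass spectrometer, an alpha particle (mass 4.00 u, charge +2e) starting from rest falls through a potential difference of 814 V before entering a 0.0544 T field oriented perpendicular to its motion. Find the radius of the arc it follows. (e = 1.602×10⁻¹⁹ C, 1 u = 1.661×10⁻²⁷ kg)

Acceleration: |q|V = ½mv² ⇒ v = √(2|q|V/m) = √(2·3.204×10⁻¹⁹·814/6.644×10⁻²⁷) ≈ 2.802×10⁵ m/s.
In the field: r = mv/(|q|B) = (6.644×10⁻²⁷)(2.802×10⁵)/((3.204×10⁻¹⁹)(0.0544)) ≈ 0.107 m.

r ≈ 0.107 m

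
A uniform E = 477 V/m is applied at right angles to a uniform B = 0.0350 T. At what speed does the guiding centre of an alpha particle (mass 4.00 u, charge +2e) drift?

v_d ≈ 1.36×10⁴ m/s

The E×B drift speed is v_d = E/B.
v_d = 477/0.0350 = 1.36×10⁴ m/s.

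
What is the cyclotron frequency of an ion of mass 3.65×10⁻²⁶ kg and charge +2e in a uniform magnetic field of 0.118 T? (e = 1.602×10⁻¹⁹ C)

f ≈ 1.65×10⁵ Hz

f = |q|B/(2πm).
f = (3.204×10⁻¹⁹)(0.118)/(2π·3.65×10⁻²⁶) ≈ 1.65×10⁵ Hz.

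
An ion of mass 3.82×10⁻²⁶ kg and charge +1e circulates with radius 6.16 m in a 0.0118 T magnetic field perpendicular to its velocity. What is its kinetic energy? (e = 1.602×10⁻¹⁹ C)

v = |q|Br/m, then KE = ½mv² = (qBr)²/(2m).
v = (1.602×10⁻¹⁹)(0.0118)(6.16)/3.82×10⁻²⁶ ≈ 3.048×10⁵ m/s.
KE = ½(3.82×10⁻²⁶)(3.048×10⁵)² ≈ 1.77×10⁻¹⁵ J.

KE ≈ 1.77×10⁻¹⁵ J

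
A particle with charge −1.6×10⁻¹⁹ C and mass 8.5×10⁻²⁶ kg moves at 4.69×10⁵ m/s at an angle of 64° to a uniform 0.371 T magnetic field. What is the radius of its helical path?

r ≈ 0.604 m

v⊥ = v sinθ = 4.69×10⁵·sin64° ≈ 4.215×10⁵ m/s.
r = m v⊥/(|q|B) = (8.5×10⁻²⁶)(4.215×10⁵)/((1.6×10⁻¹⁹)(0.371)) ≈ 0.604 m.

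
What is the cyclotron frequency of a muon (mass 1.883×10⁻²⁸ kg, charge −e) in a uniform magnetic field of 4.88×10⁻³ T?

f = |q|B/(2πm).
f = (1.602×10⁻¹⁹)(4.88×10⁻³)/(2π·1.883×10⁻²⁸) ≈ 6.61×10⁵ Hz.

f ≈ 6.61×10⁵ Hz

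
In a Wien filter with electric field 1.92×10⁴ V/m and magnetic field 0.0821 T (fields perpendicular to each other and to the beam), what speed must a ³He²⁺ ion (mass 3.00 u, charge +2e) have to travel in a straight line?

v = 2.34×10⁵ m/s

Zero net Lorentz force requires |qE| = |q v×B|, i.e. E = vB.
v = E/B = 1.92×10⁴/0.0821 = 2.34×10⁵ m/s.
The result is independent of the particle's charge and mass.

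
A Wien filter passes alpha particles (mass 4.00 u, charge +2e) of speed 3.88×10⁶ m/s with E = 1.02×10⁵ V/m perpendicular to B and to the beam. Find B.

Balance of forces in the selector: qE = qvB ⇒ B = E/v.
B = 1.02×10⁵/3.88×10⁶ = 0.0263 T.

B = 0.0263 T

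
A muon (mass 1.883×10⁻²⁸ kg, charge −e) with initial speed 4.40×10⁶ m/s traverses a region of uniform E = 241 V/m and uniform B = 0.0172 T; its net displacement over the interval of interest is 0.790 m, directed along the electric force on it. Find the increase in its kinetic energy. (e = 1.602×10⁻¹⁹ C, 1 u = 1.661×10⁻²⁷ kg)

The magnetic force is always ⟂ v and does no work; only the electric force changes KE.
ΔKE = F_E · d = |q|E d = (1.602×10⁻¹⁹)(241)(0.790) ≈ 3.05×10⁻¹⁷ J.

ΔKE ≈ 3.05×10⁻¹⁷ J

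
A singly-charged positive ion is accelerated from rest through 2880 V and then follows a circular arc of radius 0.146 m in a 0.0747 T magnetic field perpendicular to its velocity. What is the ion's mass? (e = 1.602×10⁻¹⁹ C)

Combine |q|V = ½mv² and r = mv/(|q|B): eliminate v to get m = qB²r²/(2V).
m = (1.602×10⁻¹⁹)(0.0747)²(0.146)²/(2·2880) ≈ 3.31×10⁻²⁷ kg.

m ≈ 3.31×10⁻²⁷ kg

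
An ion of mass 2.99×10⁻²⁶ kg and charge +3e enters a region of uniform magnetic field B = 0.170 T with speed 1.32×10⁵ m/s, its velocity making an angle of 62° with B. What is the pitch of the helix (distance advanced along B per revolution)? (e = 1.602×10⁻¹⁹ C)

v∥ = v cosθ = 1.32×10⁵·cos62° ≈ 6.197×10⁴ m/s.
T = 2πm/(|q|B) = 2π(2.99×10⁻²⁶)/((4.806×10⁻¹⁹)(0.170)) ≈ 2.299×10⁻⁶ s.
pitch = v∥ T = (6.197×10⁴)(2.299×10⁻⁶) ≈ 0.142 m.

p ≈ 0.142 m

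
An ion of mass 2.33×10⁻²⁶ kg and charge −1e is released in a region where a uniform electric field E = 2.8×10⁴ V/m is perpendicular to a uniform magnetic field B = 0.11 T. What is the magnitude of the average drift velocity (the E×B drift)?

v_d ≈ 2.5×10⁵ m/s

The steady drift has the magnetic force balancing the electric force, so v_d = E/B.
v_d = 2.8×10⁴/0.11 = 2.5×10⁵ m/s.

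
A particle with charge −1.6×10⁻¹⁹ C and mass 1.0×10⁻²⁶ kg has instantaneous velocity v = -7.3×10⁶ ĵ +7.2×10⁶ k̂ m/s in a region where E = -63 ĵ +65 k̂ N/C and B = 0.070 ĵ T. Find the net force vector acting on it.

F ≈ (8.06×10⁻¹⁴, 1.01×10⁻¹⁷, -1.04×10⁻¹⁷) N

v×B = (-5.04×10⁵, 0, 0) N/C.
E + v×B = (-5.04×10⁵, -63.0, 65.0) N/C.
F = q(E + v×B) = (−1.6×10⁻¹⁹ C)·(-5.04×10⁵, -63.0, 65.0) = (8.06×10⁻¹⁴, 1.01×10⁻¹⁷, -1.04×10⁻¹⁷) N.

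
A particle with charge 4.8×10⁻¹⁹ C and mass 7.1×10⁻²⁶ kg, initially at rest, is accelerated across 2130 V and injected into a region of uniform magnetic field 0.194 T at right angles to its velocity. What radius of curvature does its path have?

Acceleration: |q|V = ½mv² ⇒ v = √(2|q|V/m) = √(2·4.8×10⁻¹⁹·2130/7.1×10⁻²⁶) ≈ 1.697×10⁵ m/s.
In the field: r = mv/(|q|B) = (7.1×10⁻²⁶)(1.697×10⁵)/((4.8×10⁻¹⁹)(0.194)) ≈ 0.129 m.

r ≈ 0.129 m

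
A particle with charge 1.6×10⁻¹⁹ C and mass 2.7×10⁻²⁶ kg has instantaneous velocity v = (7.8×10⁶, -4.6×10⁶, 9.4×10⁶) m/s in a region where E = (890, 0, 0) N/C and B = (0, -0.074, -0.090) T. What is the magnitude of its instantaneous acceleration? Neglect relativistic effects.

v×B = (1.11×10⁶, 7.02×10⁵, -5.77×10⁵) N/C.
E + v×B = (1.11×10⁶, 7.02×10⁵, -5.77×10⁵) N/C.
F = q(E + v×B) = (1.6×10⁻¹⁹ C)·(1.11×10⁶, 7.02×10⁵, -5.77×10⁵) = (1.78×10⁻¹³, 1.12×10⁻¹³, -9.24×10⁻¹⁴) N.
|a| = |F|/m = 2.296×10⁻¹³/2.7×10⁻²⁶ ≈ 8.50×10¹² m/s².

|a| ≈ 8.50×10¹² m/s²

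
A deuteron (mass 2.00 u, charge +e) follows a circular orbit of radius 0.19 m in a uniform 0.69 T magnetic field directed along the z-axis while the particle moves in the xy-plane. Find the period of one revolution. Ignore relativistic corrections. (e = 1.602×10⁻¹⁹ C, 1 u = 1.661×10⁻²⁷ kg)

The cyclotron period depends only on m, q, B: T = 2πm/(|q|B).
T = 2π(3.322×10⁻²⁷)/((1.602×10⁻¹⁹)(0.69)) ≈ 1.9×10⁻⁷ s.

T ≈ 1.9×10⁻⁷ s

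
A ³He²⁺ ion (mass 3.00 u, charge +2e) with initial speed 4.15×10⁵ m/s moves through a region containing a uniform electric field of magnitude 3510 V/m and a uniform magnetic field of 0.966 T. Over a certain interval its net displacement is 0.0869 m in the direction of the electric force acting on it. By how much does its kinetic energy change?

ΔKE ≈ 9.77×10⁻¹⁷ J

The magnetic force is always ⟂ v and does no work; only the electric force changes KE.
ΔKE = F_E · d = |q|E d = (3.204×10⁻¹⁹)(3510)(0.0869) ≈ 9.77×10⁻¹⁷ J.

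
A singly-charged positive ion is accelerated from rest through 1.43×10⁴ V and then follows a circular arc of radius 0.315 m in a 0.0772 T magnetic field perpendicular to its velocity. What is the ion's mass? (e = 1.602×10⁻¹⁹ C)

Combine |q|V = ½mv² and r = mv/(|q|B): eliminate v to get m = qB²r²/(2V).
m = (1.602×10⁻¹⁹)(0.0772)²(0.315)²/(2·1.43×10⁴) ≈ 3.31×10⁻²⁷ kg.

m ≈ 3.31×10⁻²⁷ kg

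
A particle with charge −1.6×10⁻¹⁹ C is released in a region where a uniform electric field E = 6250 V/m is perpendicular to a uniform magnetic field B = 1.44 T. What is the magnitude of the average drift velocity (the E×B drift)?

In crossed fields the guiding centre drifts at v_d = |E×B|/B² = E/B, independent of charge and mass.
v_d = 6250/1.44 = 4340 m/s.

v_d ≈ 4340 m/s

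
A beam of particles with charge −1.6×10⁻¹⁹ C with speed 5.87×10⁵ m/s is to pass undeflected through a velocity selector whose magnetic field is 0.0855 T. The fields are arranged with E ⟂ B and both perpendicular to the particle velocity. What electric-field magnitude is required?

E = 5.02×10⁴ V/m

For straight-line motion qE = qvB, so E = vB.
E = 5.87×10⁵ × 0.0855 = 5.02×10⁴ V/m.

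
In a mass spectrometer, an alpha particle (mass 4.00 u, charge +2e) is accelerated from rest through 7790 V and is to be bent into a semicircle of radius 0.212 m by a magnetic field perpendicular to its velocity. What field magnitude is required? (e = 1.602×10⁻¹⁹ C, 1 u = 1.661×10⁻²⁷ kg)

v = √(2|q|V/m) = √(2·3.204×10⁻¹⁹·7790/6.644×10⁻²⁷) ≈ 8.668×10⁵ m/s.
B = mv/(|q|r) = (6.644×10⁻²⁷)(8.668×10⁵)/((3.204×10⁻¹⁹)(0.212)) ≈ 0.0848 T.

B ≈ 0.0848 T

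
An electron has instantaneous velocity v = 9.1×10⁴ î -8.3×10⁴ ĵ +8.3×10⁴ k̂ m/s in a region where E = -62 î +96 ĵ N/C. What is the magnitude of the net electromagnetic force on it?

Only an electric field acts, so F = qE = (−1.602×10⁻¹⁹ C)·(-62.0, 96.0, 0) = (9.93×10⁻¹⁸, -1.54×10⁻¹⁷, 0) N.
|F| = 1.83×10⁻¹⁷ N.

|F| ≈ 1.83×10⁻¹⁷ N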